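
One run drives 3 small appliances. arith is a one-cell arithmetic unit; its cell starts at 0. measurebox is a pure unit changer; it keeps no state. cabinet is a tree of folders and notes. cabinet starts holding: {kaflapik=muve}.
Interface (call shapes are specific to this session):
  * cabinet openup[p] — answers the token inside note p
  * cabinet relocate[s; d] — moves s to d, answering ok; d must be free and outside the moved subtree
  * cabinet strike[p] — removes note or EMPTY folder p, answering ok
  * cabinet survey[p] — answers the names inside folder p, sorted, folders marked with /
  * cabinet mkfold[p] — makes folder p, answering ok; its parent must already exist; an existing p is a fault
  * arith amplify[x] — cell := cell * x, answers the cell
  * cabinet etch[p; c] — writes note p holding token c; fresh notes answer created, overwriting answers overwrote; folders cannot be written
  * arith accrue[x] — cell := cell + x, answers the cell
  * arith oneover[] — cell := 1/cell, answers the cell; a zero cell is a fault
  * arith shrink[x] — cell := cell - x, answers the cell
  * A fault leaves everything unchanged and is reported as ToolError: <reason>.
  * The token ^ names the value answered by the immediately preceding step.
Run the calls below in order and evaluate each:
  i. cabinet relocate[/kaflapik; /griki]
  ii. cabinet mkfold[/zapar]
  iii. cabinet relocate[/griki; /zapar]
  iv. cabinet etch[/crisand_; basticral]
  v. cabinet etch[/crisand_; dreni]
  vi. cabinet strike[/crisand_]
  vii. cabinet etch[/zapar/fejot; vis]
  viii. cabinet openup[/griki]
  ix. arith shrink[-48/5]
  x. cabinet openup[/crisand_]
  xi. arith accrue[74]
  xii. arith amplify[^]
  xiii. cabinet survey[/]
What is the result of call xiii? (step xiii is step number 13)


> cabinet relocate s=/kaflapik d=/griki
  ok
> cabinet mkfold p=/zapar
  ok
> cabinet relocate s=/griki d=/zapar
  ToolError: exists
> cabinet etch p=/crisand_ c=basticral
  created
> cabinet etch p=/crisand_ c=dreni
  overwrote
> cabinet strike p=/crisand_
  ok
> cabinet etch p=/zapar/fejot c=vis
  created
> cabinet openup p=/griki
  muve
> arith shrink x=-48/5
  48/5
> cabinet openup p=/crisand_
  ToolError: not found
> arith accrue x=74
  418/5
> arith amplify x=^
  174724/25
> cabinet survey p=/
  [griki, zapar/]

Answer: [griki, zapar/]


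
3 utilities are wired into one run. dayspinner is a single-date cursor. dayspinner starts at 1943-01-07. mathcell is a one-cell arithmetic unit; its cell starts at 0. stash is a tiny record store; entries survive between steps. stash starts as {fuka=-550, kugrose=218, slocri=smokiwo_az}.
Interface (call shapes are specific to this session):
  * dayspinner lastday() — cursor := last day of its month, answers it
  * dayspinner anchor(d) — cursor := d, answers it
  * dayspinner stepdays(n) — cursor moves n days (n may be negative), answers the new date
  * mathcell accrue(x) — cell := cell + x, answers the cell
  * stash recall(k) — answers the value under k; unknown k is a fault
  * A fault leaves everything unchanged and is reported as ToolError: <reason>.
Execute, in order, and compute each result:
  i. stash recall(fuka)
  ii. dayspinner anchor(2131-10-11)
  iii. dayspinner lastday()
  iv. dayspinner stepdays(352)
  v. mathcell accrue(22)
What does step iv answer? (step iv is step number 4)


Answer: 2132-10-17

Derivation:
>> stash recall(fuka)
<< -550
>> dayspinner anchor(2131-10-11)
<< 2131-10-11
>> dayspinner lastday()
<< 2131-10-31
>> dayspinner stepdays(352)
<< 2132-10-17
>> mathcell accrue(22)
<< 22


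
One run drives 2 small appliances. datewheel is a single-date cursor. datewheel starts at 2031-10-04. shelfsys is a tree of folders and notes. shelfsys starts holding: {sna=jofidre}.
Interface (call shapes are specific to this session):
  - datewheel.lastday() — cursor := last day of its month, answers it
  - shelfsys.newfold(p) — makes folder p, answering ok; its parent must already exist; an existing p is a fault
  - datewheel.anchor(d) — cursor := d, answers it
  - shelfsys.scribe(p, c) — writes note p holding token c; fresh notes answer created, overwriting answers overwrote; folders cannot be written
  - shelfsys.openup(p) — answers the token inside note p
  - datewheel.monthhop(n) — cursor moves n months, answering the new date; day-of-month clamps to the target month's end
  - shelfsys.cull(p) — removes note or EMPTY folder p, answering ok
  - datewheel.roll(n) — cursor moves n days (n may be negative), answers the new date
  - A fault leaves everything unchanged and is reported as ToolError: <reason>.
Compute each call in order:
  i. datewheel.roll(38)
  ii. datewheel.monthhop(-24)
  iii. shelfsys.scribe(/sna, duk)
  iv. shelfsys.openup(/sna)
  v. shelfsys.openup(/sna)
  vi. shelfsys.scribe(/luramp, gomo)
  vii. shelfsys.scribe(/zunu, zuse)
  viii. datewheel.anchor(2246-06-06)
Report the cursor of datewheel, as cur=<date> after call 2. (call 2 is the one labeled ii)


! datewheel.roll(n='38') ~> 2031-11-11
! datewheel.monthhop(n='-24') ~> 2029-11-11
! shelfsys.scribe(p='/sna', c='duk') ~> overwrote
! shelfsys.openup(p='/sna') ~> duk
! shelfsys.openup(p='/sna') ~> duk
! shelfsys.scribe(p='/luramp', c='gomo') ~> created
! shelfsys.scribe(p='/zunu', c='zuse') ~> created
! datewheel.anchor(d='2246-06-06') ~> 2246-06-06

Answer: cur=2029-11-11


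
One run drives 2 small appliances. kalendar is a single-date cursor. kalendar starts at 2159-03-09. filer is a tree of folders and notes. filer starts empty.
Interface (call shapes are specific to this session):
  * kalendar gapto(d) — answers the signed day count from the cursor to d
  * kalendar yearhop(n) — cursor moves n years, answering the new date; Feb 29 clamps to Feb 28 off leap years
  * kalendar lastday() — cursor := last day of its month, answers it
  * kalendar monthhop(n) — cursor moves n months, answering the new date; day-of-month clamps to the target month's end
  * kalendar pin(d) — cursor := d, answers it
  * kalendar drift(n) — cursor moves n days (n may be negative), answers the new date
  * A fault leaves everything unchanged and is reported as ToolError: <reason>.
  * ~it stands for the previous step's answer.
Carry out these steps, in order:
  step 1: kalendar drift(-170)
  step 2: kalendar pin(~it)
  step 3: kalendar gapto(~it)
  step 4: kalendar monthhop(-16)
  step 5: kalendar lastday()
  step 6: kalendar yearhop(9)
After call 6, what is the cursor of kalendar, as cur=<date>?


Answer: cur=2166-05-31

Derivation:
→ kalendar drift(n: -170)
← 2158-09-20
→ kalendar pin(d: ~it)
← 2158-09-20
→ kalendar gapto(d: ~it)
← 0
→ kalendar monthhop(n: -16)
← 2157-05-20
→ kalendar lastday()
← 2157-05-31
→ kalendar yearhop(n: 9)
← 2166-05-31


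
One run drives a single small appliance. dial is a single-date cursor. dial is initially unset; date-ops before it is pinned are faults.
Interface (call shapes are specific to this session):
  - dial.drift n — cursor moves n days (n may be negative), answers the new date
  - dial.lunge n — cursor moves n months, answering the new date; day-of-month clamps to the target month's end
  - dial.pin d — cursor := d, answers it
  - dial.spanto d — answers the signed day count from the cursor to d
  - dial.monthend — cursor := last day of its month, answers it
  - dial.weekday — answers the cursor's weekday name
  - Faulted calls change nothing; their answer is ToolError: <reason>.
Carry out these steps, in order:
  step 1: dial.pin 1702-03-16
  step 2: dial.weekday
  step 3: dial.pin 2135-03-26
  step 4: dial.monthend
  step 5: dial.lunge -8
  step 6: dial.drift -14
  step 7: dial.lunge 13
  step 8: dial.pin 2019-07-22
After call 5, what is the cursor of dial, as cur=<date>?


Answer: cur=2134-07-31

Derivation:
CALL dial.pin[d→1702-03-16]
RET  1702-03-16
CALL dial.weekday[]
RET  Thursday
CALL dial.pin[d→2135-03-26]
RET  2135-03-26
CALL dial.monthend[]
RET  2135-03-31
CALL dial.lunge[n→-8]
RET  2134-07-31
CALL dial.drift[n→-14]
RET  2134-07-17
CALL dial.lunge[n→13]
RET  2135-08-17
CALL dial.pin[d→2019-07-22]
RET  2019-07-22


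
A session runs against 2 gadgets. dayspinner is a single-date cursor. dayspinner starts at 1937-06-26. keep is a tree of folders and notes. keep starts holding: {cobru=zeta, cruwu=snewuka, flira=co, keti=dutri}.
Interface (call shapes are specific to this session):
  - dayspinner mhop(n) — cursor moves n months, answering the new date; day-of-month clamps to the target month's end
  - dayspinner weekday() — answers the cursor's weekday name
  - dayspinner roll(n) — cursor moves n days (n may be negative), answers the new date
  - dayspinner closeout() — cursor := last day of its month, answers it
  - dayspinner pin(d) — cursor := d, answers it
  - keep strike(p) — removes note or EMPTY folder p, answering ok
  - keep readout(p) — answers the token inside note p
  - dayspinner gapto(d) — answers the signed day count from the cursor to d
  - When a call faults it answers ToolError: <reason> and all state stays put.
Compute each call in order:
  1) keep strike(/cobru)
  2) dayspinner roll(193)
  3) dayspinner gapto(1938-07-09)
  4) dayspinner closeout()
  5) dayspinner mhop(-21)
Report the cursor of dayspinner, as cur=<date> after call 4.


I use keep strike using /cobru, and observe ok.
Calling dayspinner roll using 193, → 1938-01-05.
Using dayspinner gapto using 1938-07-09, — result: 185.
I invoke dayspinner closeout, — result: 1938-01-31.
I try dayspinner mhop using -21, and see 1936-04-30.

Answer: cur=1938-01-31


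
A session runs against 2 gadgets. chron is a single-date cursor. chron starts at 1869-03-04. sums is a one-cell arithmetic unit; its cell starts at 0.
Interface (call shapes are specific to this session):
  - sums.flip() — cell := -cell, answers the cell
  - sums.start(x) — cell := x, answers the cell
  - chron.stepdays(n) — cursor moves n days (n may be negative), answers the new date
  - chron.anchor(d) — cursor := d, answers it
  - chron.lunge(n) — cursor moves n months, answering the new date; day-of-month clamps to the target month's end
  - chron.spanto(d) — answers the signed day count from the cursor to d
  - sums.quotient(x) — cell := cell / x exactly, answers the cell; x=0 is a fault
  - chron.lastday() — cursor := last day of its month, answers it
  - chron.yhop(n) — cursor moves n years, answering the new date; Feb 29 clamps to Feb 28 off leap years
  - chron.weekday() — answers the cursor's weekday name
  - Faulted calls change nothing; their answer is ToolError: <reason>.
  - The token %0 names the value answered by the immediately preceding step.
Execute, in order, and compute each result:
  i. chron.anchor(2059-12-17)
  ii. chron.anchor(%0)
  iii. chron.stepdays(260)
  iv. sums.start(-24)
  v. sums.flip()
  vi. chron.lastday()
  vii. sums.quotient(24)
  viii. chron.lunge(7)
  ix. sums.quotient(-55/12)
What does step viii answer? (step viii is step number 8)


Answer: 2061-04-30

Derivation:
I use anchor on d→2059-12-17, yielding 2059-12-17.
Using anchor on d→%0, → 2059-12-17.
I run stepdays on n→260, yielding 2060-09-02.
I try start on x→-24, yielding -24.
I run flip, yielding 24.
Then lastday, → 2060-09-30.
I run quotient on x→24, → 1.
I invoke lunge on n→7, and observe 2061-04-30.
Next I call quotient on x→-55/12: -12/55.


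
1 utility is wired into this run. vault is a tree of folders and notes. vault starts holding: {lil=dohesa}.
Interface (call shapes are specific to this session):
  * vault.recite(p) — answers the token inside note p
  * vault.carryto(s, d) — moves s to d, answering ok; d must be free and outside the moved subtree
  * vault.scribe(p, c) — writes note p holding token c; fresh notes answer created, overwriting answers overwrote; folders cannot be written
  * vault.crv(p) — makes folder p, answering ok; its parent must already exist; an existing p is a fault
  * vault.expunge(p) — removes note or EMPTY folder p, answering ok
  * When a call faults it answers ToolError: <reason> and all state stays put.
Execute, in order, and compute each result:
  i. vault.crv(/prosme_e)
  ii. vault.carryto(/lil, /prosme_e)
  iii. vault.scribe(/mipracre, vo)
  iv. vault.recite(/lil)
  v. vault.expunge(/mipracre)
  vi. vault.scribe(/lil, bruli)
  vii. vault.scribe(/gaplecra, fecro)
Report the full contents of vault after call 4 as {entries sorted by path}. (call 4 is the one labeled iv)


Answer: {lil=dohesa, mipracre=vo, prosme_e/}

Derivation:
>>> vault.crv p='/prosme_e'
= ok
>>> vault.carryto s='/lil' d='/prosme_e'
= ToolError: exists
>>> vault.scribe p='/mipracre' c='vo'
= created
>>> vault.recite p='/lil'
= dohesa
>>> vault.expunge p='/mipracre'
= ok
>>> vault.scribe p='/lil' c='bruli'
= overwrote
>>> vault.scribe p='/gaplecra' c='fecro'
= created


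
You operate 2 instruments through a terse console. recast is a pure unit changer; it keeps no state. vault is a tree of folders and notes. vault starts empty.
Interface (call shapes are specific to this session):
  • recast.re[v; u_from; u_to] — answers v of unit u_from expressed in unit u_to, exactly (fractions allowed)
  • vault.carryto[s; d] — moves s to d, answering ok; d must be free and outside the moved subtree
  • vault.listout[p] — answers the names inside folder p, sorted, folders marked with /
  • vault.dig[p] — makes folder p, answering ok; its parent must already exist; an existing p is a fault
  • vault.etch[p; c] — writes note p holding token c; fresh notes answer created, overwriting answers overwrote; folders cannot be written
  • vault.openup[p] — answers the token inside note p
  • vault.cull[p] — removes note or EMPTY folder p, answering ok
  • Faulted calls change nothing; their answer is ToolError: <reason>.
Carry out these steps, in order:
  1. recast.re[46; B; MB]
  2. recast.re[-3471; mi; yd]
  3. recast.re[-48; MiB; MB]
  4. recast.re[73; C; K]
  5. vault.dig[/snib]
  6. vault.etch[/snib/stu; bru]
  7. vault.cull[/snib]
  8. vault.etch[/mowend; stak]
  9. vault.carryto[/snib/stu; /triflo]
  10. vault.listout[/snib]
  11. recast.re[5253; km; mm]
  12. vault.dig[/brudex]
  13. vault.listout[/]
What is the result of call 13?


Answer: [brudex/, mowend, snib/, triflo]

Derivation:
==> re(v→46, u_from→B, u_to→MB)
<== 23/500000
==> re(v→-3471, u_from→mi, u_to→yd)
<== -6108960
==> re(v→-48, u_from→MiB, u_to→MB)
<== -786432/15625
==> re(v→73, u_from→C, u_to→K)
<== 6923/20
==> dig(p→/snib)
<== ok
==> etch(p→/snib/stu, c→bru)
<== created
==> cull(p→/snib)
<== ToolError: not empty
==> etch(p→/mowend, c→stak)
<== created
==> carryto(s→/snib/stu, d→/triflo)
<== ok
==> listout(p→/snib)
<== []
==> re(v→5253, u_from→km, u_to→mm)
<== 5253000000
==> dig(p→/brudex)
<== ok
==> listout(p→/)
<== [brudex/, mowend, snib/, triflo]


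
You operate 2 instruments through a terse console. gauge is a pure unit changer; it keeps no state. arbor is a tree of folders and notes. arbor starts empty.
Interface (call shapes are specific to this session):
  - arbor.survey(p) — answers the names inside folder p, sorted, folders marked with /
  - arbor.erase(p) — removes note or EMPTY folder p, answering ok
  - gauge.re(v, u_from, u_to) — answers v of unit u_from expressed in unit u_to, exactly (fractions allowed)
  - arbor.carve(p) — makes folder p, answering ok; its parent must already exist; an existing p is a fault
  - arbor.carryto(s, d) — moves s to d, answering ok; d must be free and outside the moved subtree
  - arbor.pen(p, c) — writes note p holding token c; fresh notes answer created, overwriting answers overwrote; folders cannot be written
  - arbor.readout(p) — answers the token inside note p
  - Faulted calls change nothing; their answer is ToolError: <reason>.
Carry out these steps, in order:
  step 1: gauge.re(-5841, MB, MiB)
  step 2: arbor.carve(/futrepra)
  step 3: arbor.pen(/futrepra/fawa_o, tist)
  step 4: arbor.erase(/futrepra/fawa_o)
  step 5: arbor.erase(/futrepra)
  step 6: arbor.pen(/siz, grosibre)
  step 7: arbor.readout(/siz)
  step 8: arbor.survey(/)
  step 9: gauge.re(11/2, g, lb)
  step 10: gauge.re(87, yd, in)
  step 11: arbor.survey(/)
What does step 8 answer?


Answer: [siz]

Derivation:
>> gauge.re(v='-5841', u_from='MB', u_to='MiB')
<< -91265625/16384
>> arbor.carve(p='/futrepra')
<< ok
>> arbor.pen(p='/futrepra/fawa_o', c='tist')
<< created
>> arbor.erase(p='/futrepra/fawa_o')
<< ok
>> arbor.erase(p='/futrepra')
<< ok
>> arbor.pen(p='/siz', c='grosibre')
<< created
>> arbor.readout(p='/siz')
<< grosibre
>> arbor.survey(p='/')
<< [siz]
>> gauge.re(v='11/2', u_from='g', u_to='lb')
<< 50000/4123567
>> gauge.re(v='87', u_from='yd', u_to='in')
<< 3132
>> arbor.survey(p='/')
<< [siz]


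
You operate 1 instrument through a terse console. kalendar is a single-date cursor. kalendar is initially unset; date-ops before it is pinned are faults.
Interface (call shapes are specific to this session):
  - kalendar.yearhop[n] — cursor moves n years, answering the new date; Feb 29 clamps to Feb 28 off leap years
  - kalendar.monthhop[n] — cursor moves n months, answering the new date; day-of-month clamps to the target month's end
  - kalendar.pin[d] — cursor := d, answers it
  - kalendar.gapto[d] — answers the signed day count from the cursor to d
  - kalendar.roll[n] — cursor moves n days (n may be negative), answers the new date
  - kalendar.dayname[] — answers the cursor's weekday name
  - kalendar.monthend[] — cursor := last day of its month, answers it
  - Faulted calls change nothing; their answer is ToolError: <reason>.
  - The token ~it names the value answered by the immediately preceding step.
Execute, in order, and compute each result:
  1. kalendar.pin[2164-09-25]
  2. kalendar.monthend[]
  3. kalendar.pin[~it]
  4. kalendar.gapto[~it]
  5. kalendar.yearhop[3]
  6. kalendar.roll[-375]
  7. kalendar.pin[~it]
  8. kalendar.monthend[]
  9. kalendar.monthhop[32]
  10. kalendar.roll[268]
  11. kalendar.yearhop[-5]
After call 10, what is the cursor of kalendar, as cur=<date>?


Answer: cur=2170-02-22

Derivation:
-- pin(d: 2164-09-25) == 2164-09-25
-- monthend() == 2164-09-30
-- pin(d: ~it) == 2164-09-30
-- gapto(d: ~it) == 0
-- yearhop(n: 3) == 2167-09-30
-- roll(n: -375) == 2166-09-20
-- pin(d: ~it) == 2166-09-20
-- monthend() == 2166-09-30
-- monthhop(n: 32) == 2169-05-30
-- roll(n: 268) == 2170-02-22
-- yearhop(n: -5) == 2165-02-22


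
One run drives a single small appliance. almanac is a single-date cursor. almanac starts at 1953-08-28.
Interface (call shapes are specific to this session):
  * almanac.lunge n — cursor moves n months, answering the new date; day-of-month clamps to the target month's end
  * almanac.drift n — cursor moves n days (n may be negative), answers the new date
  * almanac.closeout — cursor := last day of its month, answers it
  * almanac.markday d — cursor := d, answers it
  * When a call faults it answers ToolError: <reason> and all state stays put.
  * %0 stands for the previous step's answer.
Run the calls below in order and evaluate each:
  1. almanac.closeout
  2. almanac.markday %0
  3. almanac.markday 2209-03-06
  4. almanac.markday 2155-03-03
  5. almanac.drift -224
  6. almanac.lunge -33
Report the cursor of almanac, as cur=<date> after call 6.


Answer: cur=2151-10-22

Derivation:
→ closeout()
← 1953-08-31
→ markday(%0)
← 1953-08-31
→ markday(2209-03-06)
← 2209-03-06
→ markday(2155-03-03)
← 2155-03-03
→ drift(-224)
← 2154-07-22
→ lunge(-33)
← 2151-10-22


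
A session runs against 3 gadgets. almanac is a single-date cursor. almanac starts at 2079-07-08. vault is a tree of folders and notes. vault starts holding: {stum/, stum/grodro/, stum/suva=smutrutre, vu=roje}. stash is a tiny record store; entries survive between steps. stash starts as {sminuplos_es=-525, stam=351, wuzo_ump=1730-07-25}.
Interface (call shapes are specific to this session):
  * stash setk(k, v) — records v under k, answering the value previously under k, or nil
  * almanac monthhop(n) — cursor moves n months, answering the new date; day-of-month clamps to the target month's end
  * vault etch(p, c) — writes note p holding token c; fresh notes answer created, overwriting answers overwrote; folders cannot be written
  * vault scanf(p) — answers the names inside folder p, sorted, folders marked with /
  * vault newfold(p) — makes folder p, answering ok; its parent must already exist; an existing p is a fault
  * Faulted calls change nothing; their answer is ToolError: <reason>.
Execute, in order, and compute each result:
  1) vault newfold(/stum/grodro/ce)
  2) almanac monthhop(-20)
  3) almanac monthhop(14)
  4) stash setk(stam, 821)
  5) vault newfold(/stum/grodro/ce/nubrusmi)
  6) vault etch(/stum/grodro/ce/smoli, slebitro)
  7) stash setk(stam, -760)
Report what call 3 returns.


Answer: 2079-01-08

Derivation:
;; vault newfold(p→/stum/grodro/ce) ~> ok
;; almanac monthhop(n→-20) ~> 2077-11-08
;; almanac monthhop(n→14) ~> 2079-01-08
;; stash setk(k→stam, v→821) ~> 351
;; vault newfold(p→/stum/grodro/ce/nubrusmi) ~> ok
;; vault etch(p→/stum/grodro/ce/smoli, c→slebitro) ~> created
;; stash setk(k→stam, v→-760) ~> 821


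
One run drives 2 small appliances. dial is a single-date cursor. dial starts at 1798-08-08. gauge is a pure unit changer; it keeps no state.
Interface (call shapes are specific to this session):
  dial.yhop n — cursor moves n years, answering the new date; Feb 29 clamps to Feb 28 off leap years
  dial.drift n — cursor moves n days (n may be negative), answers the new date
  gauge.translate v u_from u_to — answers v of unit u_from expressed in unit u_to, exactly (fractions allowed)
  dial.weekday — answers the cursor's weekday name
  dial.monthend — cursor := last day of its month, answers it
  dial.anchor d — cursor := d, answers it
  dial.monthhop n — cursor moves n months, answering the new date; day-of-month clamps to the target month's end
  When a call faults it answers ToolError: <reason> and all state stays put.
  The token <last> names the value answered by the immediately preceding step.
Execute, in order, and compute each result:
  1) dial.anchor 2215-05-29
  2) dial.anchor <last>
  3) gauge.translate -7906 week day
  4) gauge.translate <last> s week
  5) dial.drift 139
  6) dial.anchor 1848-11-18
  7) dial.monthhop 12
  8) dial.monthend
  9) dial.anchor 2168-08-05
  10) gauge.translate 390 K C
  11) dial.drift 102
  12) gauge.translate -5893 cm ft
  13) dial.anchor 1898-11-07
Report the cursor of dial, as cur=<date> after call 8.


Answer: cur=1849-11-30

Derivation:
·→ dial.anchor(d→2215-05-29)
·← 2215-05-29
·→ dial.anchor(d→<last>)
·← 2215-05-29
·→ gauge.translate(v→-7906, u_from→week, u_to→day)
·← -55342
·→ gauge.translate(v→<last>, u_from→s, u_to→week)
·← -3953/43200
·→ dial.drift(n→139)
·← 2215-10-15
·→ dial.anchor(d→1848-11-18)
·← 1848-11-18
·→ dial.monthhop(n→12)
·← 1849-11-18
·→ dial.monthend()
·← 1849-11-30
·→ dial.anchor(d→2168-08-05)
·← 2168-08-05
·→ gauge.translate(v→390, u_from→K, u_to→C)
·← 2337/20
·→ dial.drift(n→102)
·← 2168-11-15
·→ gauge.translate(v→-5893, u_from→cm, u_to→ft)
·← -147325/762
·→ dial.anchor(d→1898-11-07)
·← 1898-11-07


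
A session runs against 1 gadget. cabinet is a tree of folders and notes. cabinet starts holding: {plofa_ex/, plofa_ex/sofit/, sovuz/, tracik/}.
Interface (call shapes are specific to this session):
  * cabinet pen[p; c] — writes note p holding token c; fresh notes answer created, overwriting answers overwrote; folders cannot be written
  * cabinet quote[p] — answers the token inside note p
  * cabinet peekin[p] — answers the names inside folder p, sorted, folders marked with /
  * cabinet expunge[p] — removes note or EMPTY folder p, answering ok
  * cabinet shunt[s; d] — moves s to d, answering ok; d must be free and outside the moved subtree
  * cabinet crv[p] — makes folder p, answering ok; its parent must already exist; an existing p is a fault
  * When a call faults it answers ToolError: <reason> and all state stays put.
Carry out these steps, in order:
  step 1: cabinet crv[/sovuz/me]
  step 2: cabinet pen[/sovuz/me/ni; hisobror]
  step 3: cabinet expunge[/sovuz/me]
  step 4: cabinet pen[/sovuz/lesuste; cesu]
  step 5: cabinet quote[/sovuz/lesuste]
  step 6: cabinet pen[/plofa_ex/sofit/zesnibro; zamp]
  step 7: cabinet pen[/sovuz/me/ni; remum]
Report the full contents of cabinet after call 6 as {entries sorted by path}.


Answer: {plofa_ex/, plofa_ex/sofit/, plofa_ex/sofit/zesnibro=zamp, sovuz/, sovuz/lesuste=cesu, sovuz/me/, sovuz/me/ni=hisobror, tracik/}

Derivation:
·→ cabinet crv(p=/sovuz/me)
·← ok
·→ cabinet pen(p=/sovuz/me/ni, c=hisobror)
·← created
·→ cabinet expunge(p=/sovuz/me)
·← ToolError: not empty
·→ cabinet pen(p=/sovuz/lesuste, c=cesu)
·← created
·→ cabinet quote(p=/sovuz/lesuste)
·← cesu
·→ cabinet pen(p=/plofa_ex/sofit/zesnibro, c=zamp)
·← created
·→ cabinet pen(p=/sovuz/me/ni, c=remum)
·← overwrote


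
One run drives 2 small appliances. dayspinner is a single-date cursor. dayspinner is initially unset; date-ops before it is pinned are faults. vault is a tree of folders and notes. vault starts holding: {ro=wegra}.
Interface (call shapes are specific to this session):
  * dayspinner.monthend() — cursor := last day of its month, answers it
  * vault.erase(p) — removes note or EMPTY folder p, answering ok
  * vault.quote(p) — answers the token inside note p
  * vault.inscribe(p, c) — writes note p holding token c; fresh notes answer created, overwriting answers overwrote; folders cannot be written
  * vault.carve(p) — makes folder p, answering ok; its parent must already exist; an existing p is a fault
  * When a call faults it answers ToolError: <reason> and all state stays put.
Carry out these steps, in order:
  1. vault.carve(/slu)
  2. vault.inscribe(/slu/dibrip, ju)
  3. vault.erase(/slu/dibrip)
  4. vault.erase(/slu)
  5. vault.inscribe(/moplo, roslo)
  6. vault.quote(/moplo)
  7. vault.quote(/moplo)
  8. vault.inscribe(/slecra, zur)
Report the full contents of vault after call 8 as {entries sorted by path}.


Answer: {moplo=roslo, ro=wegra, slecra=zur}

Derivation:
% vault.carve p='/slu'
  ok
% vault.inscribe p='/slu/dibrip' c='ju'
  created
% vault.erase p='/slu/dibrip'
  ok
% vault.erase p='/slu'
  ok
% vault.inscribe p='/moplo' c='roslo'
  created
% vault.quote p='/moplo'
  roslo
% vault.quote p='/moplo'
  roslo
% vault.inscribe p='/slecra' c='zur'
  created


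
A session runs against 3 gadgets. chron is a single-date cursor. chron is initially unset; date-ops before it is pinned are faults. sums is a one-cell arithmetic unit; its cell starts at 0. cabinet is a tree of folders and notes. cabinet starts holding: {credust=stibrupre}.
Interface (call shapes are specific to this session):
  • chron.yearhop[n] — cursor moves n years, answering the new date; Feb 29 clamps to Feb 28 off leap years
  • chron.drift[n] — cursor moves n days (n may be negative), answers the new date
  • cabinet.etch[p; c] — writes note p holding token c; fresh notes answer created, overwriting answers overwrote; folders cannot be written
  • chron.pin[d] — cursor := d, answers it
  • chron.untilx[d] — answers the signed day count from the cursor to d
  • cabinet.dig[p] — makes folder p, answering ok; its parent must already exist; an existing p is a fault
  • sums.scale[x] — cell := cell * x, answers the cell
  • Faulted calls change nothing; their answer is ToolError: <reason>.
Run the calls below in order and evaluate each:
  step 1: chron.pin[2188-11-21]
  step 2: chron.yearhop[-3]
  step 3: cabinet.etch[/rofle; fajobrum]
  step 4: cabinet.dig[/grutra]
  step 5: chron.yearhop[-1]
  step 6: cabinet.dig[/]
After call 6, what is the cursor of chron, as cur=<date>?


Answer: cur=2184-11-21

Derivation:
Do: pin[d→2188-11-21]
See: 2188-11-21
Do: yearhop[n→-3]
See: 2185-11-21
Do: etch[p→/rofle; c→fajobrum]
See: created
Do: dig[p→/grutra]
See: ok
Do: yearhop[n→-1]
See: 2184-11-21
Do: dig[p→/]
See: ToolError: exists


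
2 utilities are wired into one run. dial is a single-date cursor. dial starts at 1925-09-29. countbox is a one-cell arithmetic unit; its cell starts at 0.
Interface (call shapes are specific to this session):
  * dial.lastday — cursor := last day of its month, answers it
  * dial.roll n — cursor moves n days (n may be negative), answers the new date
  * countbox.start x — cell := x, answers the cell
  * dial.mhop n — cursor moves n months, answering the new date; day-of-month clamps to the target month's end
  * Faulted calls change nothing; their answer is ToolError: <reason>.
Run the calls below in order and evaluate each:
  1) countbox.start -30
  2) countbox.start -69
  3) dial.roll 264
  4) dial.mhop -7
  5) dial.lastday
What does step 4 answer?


$ countbox.start x→-30
:: -30
$ countbox.start x→-69
:: -69
$ dial.roll n→264
:: 1926-06-20
$ dial.mhop n→-7
:: 1925-11-20
$ dial.lastday
:: 1925-11-30

Answer: 1925-11-20


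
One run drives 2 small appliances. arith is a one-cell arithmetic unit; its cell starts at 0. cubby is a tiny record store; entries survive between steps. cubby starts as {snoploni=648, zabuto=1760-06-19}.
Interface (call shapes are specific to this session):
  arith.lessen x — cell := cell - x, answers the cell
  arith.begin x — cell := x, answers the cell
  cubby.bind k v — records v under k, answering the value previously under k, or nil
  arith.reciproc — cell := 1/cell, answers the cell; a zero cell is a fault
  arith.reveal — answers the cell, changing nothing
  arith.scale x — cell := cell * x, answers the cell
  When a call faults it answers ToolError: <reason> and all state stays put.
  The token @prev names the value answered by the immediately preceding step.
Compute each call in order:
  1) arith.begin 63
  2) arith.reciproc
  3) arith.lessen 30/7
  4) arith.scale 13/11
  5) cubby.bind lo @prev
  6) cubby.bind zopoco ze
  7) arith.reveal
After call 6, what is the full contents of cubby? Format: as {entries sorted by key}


Answer: {lo=-3497/693, snoploni=648, zabuto=1760-06-19, zopoco=ze}

Derivation:
$ arith.begin x→63
:: 63
$ arith.reciproc
:: 1/63
$ arith.lessen x→30/7
:: -269/63
$ arith.scale x→13/11
:: -3497/693
$ cubby.bind k→lo v→@prev
:: nil
$ cubby.bind k→zopoco v→ze
:: nil
$ arith.reveal
:: -3497/693


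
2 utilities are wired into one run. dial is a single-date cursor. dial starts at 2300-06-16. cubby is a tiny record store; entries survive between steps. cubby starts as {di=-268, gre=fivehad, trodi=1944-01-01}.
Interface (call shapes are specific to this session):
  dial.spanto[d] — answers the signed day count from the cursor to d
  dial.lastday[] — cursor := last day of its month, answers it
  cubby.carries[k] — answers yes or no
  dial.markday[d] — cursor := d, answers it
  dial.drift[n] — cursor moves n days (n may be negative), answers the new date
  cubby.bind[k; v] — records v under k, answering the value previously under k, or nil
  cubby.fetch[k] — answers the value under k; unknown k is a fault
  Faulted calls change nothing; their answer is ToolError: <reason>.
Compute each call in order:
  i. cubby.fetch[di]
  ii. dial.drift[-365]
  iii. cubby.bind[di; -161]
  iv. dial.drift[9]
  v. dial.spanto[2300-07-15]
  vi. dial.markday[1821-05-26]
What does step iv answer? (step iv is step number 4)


-> cubby.fetch(k: di)
<- -268
-> dial.drift(n: -365)
<- 2299-06-16
-> cubby.bind(k: di, v: -161)
<- -268
-> dial.drift(n: 9)
<- 2299-06-25
-> dial.spanto(d: 2300-07-15)
<- 385
-> dial.markday(d: 1821-05-26)
<- 1821-05-26

Answer: 2299-06-25


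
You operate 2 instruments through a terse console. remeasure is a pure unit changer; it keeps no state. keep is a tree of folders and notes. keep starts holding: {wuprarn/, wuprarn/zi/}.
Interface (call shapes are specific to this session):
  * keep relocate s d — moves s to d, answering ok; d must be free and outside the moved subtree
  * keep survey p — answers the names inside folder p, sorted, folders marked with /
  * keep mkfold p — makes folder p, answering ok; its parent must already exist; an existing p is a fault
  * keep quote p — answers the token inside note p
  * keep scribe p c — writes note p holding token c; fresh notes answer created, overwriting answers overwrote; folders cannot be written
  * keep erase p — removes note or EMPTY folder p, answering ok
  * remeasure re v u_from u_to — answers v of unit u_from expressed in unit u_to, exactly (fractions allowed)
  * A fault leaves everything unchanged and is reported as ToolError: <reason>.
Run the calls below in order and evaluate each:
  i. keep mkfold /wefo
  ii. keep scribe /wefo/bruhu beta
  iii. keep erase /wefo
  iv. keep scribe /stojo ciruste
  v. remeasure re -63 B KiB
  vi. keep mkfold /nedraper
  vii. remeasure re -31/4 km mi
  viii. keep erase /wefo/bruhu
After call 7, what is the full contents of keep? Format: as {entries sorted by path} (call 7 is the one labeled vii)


Answer: {nedraper/, stojo=ciruste, wefo/, wefo/bruhu=beta, wuprarn/, wuprarn/zi/}

Derivation:
[in] keep mkfold /wefo
= ok
[in] keep scribe /wefo/bruhu beta
= created
[in] keep erase /wefo
= ToolError: not empty
[in] keep scribe /stojo ciruste
= created
[in] remeasure re -63 B KiB
= -63/1024
[in] keep mkfold /nedraper
= ok
[in] remeasure re -31/4 km mi
= -484375/100584
[in] keep erase /wefo/bruhu
= ok


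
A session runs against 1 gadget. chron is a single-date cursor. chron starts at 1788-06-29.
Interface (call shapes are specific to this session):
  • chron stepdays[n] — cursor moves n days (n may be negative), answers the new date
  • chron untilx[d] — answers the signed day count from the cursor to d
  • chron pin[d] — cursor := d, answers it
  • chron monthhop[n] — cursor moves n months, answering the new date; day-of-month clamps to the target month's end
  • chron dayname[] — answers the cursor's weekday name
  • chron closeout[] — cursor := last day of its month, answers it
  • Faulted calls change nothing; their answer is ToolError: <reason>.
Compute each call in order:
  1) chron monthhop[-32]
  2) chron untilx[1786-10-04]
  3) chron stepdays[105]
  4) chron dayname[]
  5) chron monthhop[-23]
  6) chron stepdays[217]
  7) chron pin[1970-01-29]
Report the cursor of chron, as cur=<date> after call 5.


% 1. chron monthhop(n: -32) ~> 1785-10-29
% 2. chron untilx(d: 1786-10-04) ~> 340
% 3. chron stepdays(n: 105) ~> 1786-02-11
% 4. chron dayname() ~> Saturday
% 5. chron monthhop(n: -23) ~> 1784-03-11
% 6. chron stepdays(n: 217) ~> 1784-10-14
% 7. chron pin(d: 1970-01-29) ~> 1970-01-29

Answer: cur=1784-03-11


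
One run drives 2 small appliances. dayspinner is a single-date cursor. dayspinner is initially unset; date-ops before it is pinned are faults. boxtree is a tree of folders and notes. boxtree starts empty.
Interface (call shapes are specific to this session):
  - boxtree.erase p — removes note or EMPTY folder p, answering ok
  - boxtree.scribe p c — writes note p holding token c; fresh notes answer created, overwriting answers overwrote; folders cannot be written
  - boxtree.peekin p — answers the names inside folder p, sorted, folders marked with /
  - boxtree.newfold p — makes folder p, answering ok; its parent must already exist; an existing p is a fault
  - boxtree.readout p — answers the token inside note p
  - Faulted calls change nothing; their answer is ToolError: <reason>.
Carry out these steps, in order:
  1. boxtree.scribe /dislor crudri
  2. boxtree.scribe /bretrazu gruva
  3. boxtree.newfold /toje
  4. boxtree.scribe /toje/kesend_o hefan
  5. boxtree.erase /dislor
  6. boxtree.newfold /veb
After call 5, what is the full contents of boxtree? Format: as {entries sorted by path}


Answer: {bretrazu=gruva, toje/, toje/kesend_o=hefan}

Derivation:
Act: boxtree.scribe[p: /dislor; c: crudri]
Obs: created
Act: boxtree.scribe[p: /bretrazu; c: gruva]
Obs: created
Act: boxtree.newfold[p: /toje]
Obs: ok
Act: boxtree.scribe[p: /toje/kesend_o; c: hefan]
Obs: created
Act: boxtree.erase[p: /dislor]
Obs: ok
Act: boxtree.newfold[p: /veb]
Obs: ok


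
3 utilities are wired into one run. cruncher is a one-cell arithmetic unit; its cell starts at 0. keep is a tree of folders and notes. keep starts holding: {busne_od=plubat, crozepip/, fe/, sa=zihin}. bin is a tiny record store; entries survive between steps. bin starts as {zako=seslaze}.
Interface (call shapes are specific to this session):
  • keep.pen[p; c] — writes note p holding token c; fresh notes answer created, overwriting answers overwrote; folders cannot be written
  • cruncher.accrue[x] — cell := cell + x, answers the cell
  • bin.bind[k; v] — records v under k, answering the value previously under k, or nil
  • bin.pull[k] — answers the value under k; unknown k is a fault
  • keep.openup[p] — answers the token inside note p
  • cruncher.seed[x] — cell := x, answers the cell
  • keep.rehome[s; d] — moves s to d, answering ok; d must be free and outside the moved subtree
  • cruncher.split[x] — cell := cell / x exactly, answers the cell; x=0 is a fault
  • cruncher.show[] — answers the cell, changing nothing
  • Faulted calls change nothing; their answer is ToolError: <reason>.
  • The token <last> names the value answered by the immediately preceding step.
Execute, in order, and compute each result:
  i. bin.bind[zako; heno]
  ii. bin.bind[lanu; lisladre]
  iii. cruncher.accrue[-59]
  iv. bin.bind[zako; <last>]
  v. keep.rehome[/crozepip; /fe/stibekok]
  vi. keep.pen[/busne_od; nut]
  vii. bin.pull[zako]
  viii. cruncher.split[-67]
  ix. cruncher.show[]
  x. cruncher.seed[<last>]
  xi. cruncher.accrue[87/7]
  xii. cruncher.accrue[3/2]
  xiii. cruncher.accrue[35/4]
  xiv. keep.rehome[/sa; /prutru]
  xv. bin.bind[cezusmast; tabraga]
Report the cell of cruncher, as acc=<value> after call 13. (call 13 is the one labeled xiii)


> bin.bind k=zako v=heno
:: seslaze
> bin.bind k=lanu v=lisladre
:: nil
> cruncher.accrue x=-59
:: -59
> bin.bind k=zako v=<last>
:: heno
> keep.rehome s=/crozepip d=/fe/stibekok
:: ok
> keep.pen p=/busne_od c=nut
:: overwrote
> bin.pull k=zako
:: -59
> cruncher.split x=-67
:: 59/67
> cruncher.show
:: 59/67
> cruncher.seed x=<last>
:: 59/67
> cruncher.accrue x=87/7
:: 6242/469
> cruncher.accrue x=3/2
:: 13891/938
> cruncher.accrue x=35/4
:: 44197/1876
> keep.rehome s=/sa d=/prutru
:: ok
> bin.bind k=cezusmast v=tabraga
:: nil

Answer: acc=44197/1876


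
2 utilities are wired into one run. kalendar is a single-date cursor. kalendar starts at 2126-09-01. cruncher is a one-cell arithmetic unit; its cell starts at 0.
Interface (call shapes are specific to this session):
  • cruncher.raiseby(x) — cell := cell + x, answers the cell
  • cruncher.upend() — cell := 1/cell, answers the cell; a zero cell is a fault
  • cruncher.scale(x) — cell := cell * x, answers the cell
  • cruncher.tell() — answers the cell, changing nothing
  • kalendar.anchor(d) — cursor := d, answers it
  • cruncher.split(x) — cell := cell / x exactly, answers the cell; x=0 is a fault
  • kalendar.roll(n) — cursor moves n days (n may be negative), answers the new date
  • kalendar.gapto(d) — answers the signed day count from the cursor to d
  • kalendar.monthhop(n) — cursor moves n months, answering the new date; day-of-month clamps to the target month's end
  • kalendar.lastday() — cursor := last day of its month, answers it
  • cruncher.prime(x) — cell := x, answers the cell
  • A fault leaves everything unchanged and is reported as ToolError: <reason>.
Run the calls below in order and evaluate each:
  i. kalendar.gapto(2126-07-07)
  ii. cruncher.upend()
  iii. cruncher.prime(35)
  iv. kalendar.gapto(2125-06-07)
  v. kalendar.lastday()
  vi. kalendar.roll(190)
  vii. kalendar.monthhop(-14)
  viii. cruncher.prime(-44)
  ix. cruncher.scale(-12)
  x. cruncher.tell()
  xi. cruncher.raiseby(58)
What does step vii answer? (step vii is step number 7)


→ kalendar.gapto(d→2126-07-07)
← -56
→ cruncher.upend()
← ToolError: reciprocal of zero
→ cruncher.prime(x→35)
← 35
→ kalendar.gapto(d→2125-06-07)
← -451
→ kalendar.lastday()
← 2126-09-30
→ kalendar.roll(n→190)
← 2127-04-08
→ kalendar.monthhop(n→-14)
← 2126-02-08
→ cruncher.prime(x→-44)
← -44
→ cruncher.scale(x→-12)
← 528
→ cruncher.tell()
← 528
→ cruncher.raiseby(x→58)
← 586

Answer: 2126-02-08
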